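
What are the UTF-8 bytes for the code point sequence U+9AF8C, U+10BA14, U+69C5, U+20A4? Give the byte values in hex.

F2 9A BE 8C F4 8B A8 94 E6 A7 85 E2 82 A4

U+9AF8C: 4-byte form → F2 9A BE 8C.
U+10BA14: 4-byte form → F4 8B A8 94.
U+69C5: 3-byte form → E6 A7 85.
U+20A4: 3-byte form → E2 82 A4.
Concatenated (14 bytes): F2 9A BE 8C F4 8B A8 94 E6 A7 85 E2 82 A4.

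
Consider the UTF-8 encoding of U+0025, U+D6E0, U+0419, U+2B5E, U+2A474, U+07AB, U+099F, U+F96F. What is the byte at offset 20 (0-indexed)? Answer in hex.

0xAF

U+0025 → 1-byte form 25 at offsets 0–0.
U+D6E0 → 3-byte form ED 9B A0 at offsets 1–3.
U+0419 → 2-byte form D0 99 at offsets 4–5.
U+2B5E → 3-byte form E2 AD 9E at offsets 6–8.
U+2A474 → 4-byte form F0 AA 91 B4 at offsets 9–12.
U+07AB → 2-byte form DE AB at offsets 13–14.
U+099F → 3-byte form E0 A6 9F at offsets 15–17.
U+F96F → 3-byte form EF A5 AF at offsets 18–20.
Offset 20 falls in char 8's range; it's byte 3 of EF A5 AF = 0xAF.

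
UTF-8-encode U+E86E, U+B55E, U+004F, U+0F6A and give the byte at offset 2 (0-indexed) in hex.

U+E86E → 3-byte form EE A1 AE at offsets 0–2.
Offset 2 falls in char 1's range; it's byte 3 of EE A1 AE = 0xAE.

0xAE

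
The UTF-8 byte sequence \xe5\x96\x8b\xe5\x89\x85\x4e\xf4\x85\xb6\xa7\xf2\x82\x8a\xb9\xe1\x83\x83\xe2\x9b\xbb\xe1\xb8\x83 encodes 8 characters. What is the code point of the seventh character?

Offset 0: leading byte 0xE5 = 11100101 → 3-byte char #1 = E5 96 8B.
Offset 3: leading byte 0xE5 = 11100101 → 3-byte char #2 = E5 89 85.
Offset 6: leading byte 0x4E = 01001110 → 1-byte char #3 = 4E.
Offset 7: leading byte 0xF4 = 11110100 → 4-byte char #4 = F4 85 B6 A7.
Offset 11: leading byte 0xF2 = 11110010 → 4-byte char #5 = F2 82 8A B9.
Offset 15: leading byte 0xE1 = 11100001 → 3-byte char #6 = E1 83 83.
Offset 18: leading byte 0xE2 = 11100010 → 3-byte char #7 = E2 9B BB.
Leading byte 0xE2 = 11100010 matches 1110xxxx → 3-byte sequence.
Byte 1: 0xE2 = 11100010, payload 0010 (4 bits).
Byte 2: 0x9B = 10011011 (10xxxxxx ✓), payload 011011.
Byte 3: 0xBB = 10111011 (10xxxxxx ✓), payload 111011.
Concatenate: 0010011011111011 = 0x26FB (16 bits → U+26FB).

U+26FB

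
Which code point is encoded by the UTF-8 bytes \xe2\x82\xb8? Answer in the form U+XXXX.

Leading byte 0xE2 = 11100010 matches 1110xxxx → 3-byte sequence.
Byte 1: 0xE2 = 11100010, payload 0010 (4 bits).
Byte 2: 0x82 = 10000010 (10xxxxxx ✓), payload 000010.
Byte 3: 0xB8 = 10111000 (10xxxxxx ✓), payload 111000.
Concatenate: 0010000010111000 = 0x20B8 (16 bits → U+20B8).

U+20B8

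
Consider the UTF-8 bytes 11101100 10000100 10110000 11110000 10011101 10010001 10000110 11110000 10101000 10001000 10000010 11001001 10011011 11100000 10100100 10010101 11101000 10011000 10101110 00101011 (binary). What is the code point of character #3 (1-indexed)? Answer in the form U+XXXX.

U+28202

Offset 0: leading byte 0xEC = 11101100 → 3-byte char #1 = EC 84 B0.
Offset 3: leading byte 0xF0 = 11110000 → 4-byte char #2 = F0 9D 91 86.
Offset 7: leading byte 0xF0 = 11110000 → 4-byte char #3 = F0 A8 88 82.
Leading byte 0xF0 = 11110000 matches 11110xxx → 4-byte sequence.
Byte 1: 0xF0 = 11110000, payload 000 (3 bits).
Byte 2: 0xA8 = 10101000 (10xxxxxx ✓), payload 101000.
Byte 3: 0x88 = 10001000 (10xxxxxx ✓), payload 001000.
Byte 4: 0x82 = 10000010 (10xxxxxx ✓), payload 000010.
Concatenate: 000101000001000000010 = 0x28202 (21 bits → U+28202).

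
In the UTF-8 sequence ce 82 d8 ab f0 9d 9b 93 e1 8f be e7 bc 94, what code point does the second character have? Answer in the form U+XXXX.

U+062B

Offset 0: leading byte 0xCE = 11001110 → 2-byte char #1 = CE 82.
Offset 2: leading byte 0xD8 = 11011000 → 2-byte char #2 = D8 AB.
Leading byte 0xD8 = 11011000 matches 110xxxxx → 2-byte sequence.
Byte 1: 0xD8 = 11011000, payload 11000 (5 bits).
Byte 2: 0xAB = 10101011 (10xxxxxx ✓), payload 101011.
Concatenate: 11000101011 = 0x62B (11 bits → U+062B).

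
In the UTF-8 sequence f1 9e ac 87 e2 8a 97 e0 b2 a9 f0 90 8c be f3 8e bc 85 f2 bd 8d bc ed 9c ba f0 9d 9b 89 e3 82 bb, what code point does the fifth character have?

Offset 0: leading byte 0xF1 = 11110001 → 4-byte char #1 = F1 9E AC 87.
Offset 4: leading byte 0xE2 = 11100010 → 3-byte char #2 = E2 8A 97.
Offset 7: leading byte 0xE0 = 11100000 → 3-byte char #3 = E0 B2 A9.
Offset 10: leading byte 0xF0 = 11110000 → 4-byte char #4 = F0 90 8C BE.
Offset 14: leading byte 0xF3 = 11110011 → 4-byte char #5 = F3 8E BC 85.
Leading byte 0xF3 = 11110011 matches 11110xxx → 4-byte sequence.
Byte 1: 0xF3 = 11110011, payload 011 (3 bits).
Byte 2: 0x8E = 10001110 (10xxxxxx ✓), payload 001110.
Byte 3: 0xBC = 10111100 (10xxxxxx ✓), payload 111100.
Byte 4: 0x85 = 10000101 (10xxxxxx ✓), payload 000101.
Concatenate: 011001110111100000101 = 0xCEF05 (21 bits → U+CEF05).

U+CEF05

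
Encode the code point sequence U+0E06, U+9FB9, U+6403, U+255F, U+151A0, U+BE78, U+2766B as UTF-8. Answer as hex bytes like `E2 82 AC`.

E0 B8 86 E9 BE B9 E6 90 83 E2 95 9F F0 95 86 A0 EB B9 B8 F0 A7 99 AB

U+0E06: 3-byte form → E0 B8 86.
U+9FB9: 3-byte form → E9 BE B9.
U+6403: 3-byte form → E6 90 83.
U+255F: 3-byte form → E2 95 9F.
U+151A0: 4-byte form → F0 95 86 A0.
U+BE78: 3-byte form → EB B9 B8.
U+2766B: 4-byte form → F0 A7 99 AB.
Concatenated (23 bytes): E0 B8 86 E9 BE B9 E6 90 83 E2 95 9F F0 95 86 A0 EB B9 B8 F0 A7 99 AB.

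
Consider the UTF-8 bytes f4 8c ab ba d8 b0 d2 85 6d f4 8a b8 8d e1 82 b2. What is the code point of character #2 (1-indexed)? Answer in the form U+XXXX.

Offset 0: leading byte 0xF4 = 11110100 → 4-byte char #1 = F4 8C AB BA.
Offset 4: leading byte 0xD8 = 11011000 → 2-byte char #2 = D8 B0.
Leading byte 0xD8 = 11011000 matches 110xxxxx → 2-byte sequence.
Byte 1: 0xD8 = 11011000, payload 11000 (5 bits).
Byte 2: 0xB0 = 10110000 (10xxxxxx ✓), payload 110000.
Concatenate: 11000110000 = 0x630 (11 bits → U+0630).

U+0630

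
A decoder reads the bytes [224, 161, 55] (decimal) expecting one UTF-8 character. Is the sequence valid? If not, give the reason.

invalid (non-continuation byte where continuation expected)

Leading byte 0xE0 = 11100000 → 3-byte form.
Byte 3 is 0x37 = 00110111, which is not 10xxxxxx — expected a continuation byte.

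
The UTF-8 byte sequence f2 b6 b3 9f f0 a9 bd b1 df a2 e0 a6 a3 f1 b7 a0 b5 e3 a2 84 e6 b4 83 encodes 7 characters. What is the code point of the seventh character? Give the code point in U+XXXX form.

U+6D03

Offset 0: leading byte 0xF2 = 11110010 → 4-byte char #1 = F2 B6 B3 9F.
Offset 4: leading byte 0xF0 = 11110000 → 4-byte char #2 = F0 A9 BD B1.
Offset 8: leading byte 0xDF = 11011111 → 2-byte char #3 = DF A2.
Offset 10: leading byte 0xE0 = 11100000 → 3-byte char #4 = E0 A6 A3.
Offset 13: leading byte 0xF1 = 11110001 → 4-byte char #5 = F1 B7 A0 B5.
Offset 17: leading byte 0xE3 = 11100011 → 3-byte char #6 = E3 A2 84.
Offset 20: leading byte 0xE6 = 11100110 → 3-byte char #7 = E6 B4 83.
Leading byte 0xE6 = 11100110 matches 1110xxxx → 3-byte sequence.
Byte 1: 0xE6 = 11100110, payload 0110 (4 bits).
Byte 2: 0xB4 = 10110100 (10xxxxxx ✓), payload 110100.
Byte 3: 0x83 = 10000011 (10xxxxxx ✓), payload 000011.
Concatenate: 0110110100000011 = 0x6D03 (16 bits → U+6D03).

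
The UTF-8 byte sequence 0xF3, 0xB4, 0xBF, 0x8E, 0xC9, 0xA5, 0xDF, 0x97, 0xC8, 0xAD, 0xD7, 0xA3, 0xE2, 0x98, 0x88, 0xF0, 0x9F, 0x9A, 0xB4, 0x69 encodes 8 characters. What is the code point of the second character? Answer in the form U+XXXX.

Offset 0: leading byte 0xF3 = 11110011 → 4-byte char #1 = F3 B4 BF 8E.
Offset 4: leading byte 0xC9 = 11001001 → 2-byte char #2 = C9 A5.
Leading byte 0xC9 = 11001001 matches 110xxxxx → 2-byte sequence.
Byte 1: 0xC9 = 11001001, payload 01001 (5 bits).
Byte 2: 0xA5 = 10100101 (10xxxxxx ✓), payload 100101.
Concatenate: 01001100101 = 0x265 (11 bits → U+0265).

U+0265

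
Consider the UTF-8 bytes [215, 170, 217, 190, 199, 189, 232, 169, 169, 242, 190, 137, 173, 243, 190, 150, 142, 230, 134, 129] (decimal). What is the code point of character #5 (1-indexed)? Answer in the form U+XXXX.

U+BE26D

Offset 0: leading byte 0xD7 = 11010111 → 2-byte char #1 = D7 AA.
Offset 2: leading byte 0xD9 = 11011001 → 2-byte char #2 = D9 BE.
Offset 4: leading byte 0xC7 = 11000111 → 2-byte char #3 = C7 BD.
Offset 6: leading byte 0xE8 = 11101000 → 3-byte char #4 = E8 A9 A9.
Offset 9: leading byte 0xF2 = 11110010 → 4-byte char #5 = F2 BE 89 AD.
Leading byte 0xF2 = 11110010 matches 11110xxx → 4-byte sequence.
Byte 1: 0xF2 = 11110010, payload 010 (3 bits).
Byte 2: 0xBE = 10111110 (10xxxxxx ✓), payload 111110.
Byte 3: 0x89 = 10001001 (10xxxxxx ✓), payload 001001.
Byte 4: 0xAD = 10101101 (10xxxxxx ✓), payload 101101.
Concatenate: 010111110001001101101 = 0xBE26D (21 bits → U+BE26D).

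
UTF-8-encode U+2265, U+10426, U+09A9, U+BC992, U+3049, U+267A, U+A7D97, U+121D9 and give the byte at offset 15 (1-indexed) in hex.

1-indexed offset 15 is 0-indexed offset 14.
U+2265 → 3-byte form E2 89 A5 at offsets 0–2.
U+10426 → 4-byte form F0 90 90 A6 at offsets 3–6.
U+09A9 → 3-byte form E0 A6 A9 at offsets 7–9.
U+BC992 → 4-byte form F2 BC A6 92 at offsets 10–13.
U+3049 → 3-byte form E3 81 89 at offsets 14–16.
Offset 14 falls in char 5's range; it's byte 1 of E3 81 89 = 0xE3.

0xE3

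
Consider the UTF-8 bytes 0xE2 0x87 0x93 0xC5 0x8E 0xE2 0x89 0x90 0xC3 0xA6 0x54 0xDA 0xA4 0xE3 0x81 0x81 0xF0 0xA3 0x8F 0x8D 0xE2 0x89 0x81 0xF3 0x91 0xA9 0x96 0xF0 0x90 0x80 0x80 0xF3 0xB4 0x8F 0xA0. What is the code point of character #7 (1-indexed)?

Offset 0: leading byte 0xE2 = 11100010 → 3-byte char #1 = E2 87 93.
Offset 3: leading byte 0xC5 = 11000101 → 2-byte char #2 = C5 8E.
Offset 5: leading byte 0xE2 = 11100010 → 3-byte char #3 = E2 89 90.
Offset 8: leading byte 0xC3 = 11000011 → 2-byte char #4 = C3 A6.
Offset 10: leading byte 0x54 = 01010100 → 1-byte char #5 = 54.
Offset 11: leading byte 0xDA = 11011010 → 2-byte char #6 = DA A4.
Offset 13: leading byte 0xE3 = 11100011 → 3-byte char #7 = E3 81 81.
Leading byte 0xE3 = 11100011 matches 1110xxxx → 3-byte sequence.
Byte 1: 0xE3 = 11100011, payload 0011 (4 bits).
Byte 2: 0x81 = 10000001 (10xxxxxx ✓), payload 000001.
Byte 3: 0x81 = 10000001 (10xxxxxx ✓), payload 000001.
Concatenate: 0011000001000001 = 0x3041 (16 bits → U+3041).

U+3041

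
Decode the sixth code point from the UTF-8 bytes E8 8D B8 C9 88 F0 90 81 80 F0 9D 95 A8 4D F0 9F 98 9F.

Offset 0: leading byte 0xE8 = 11101000 → 3-byte char #1 = E8 8D B8.
Offset 3: leading byte 0xC9 = 11001001 → 2-byte char #2 = C9 88.
Offset 5: leading byte 0xF0 = 11110000 → 4-byte char #3 = F0 90 81 80.
Offset 9: leading byte 0xF0 = 11110000 → 4-byte char #4 = F0 9D 95 A8.
Offset 13: leading byte 0x4D = 01001101 → 1-byte char #5 = 4D.
Offset 14: leading byte 0xF0 = 11110000 → 4-byte char #6 = F0 9F 98 9F.
Leading byte 0xF0 = 11110000 matches 11110xxx → 4-byte sequence.
Byte 1: 0xF0 = 11110000, payload 000 (3 bits).
Byte 2: 0x9F = 10011111 (10xxxxxx ✓), payload 011111.
Byte 3: 0x98 = 10011000 (10xxxxxx ✓), payload 011000.
Byte 4: 0x9F = 10011111 (10xxxxxx ✓), payload 011111.
Concatenate: 000011111011000011111 = 0x1F61F (21 bits → U+1F61F).

U+1F61F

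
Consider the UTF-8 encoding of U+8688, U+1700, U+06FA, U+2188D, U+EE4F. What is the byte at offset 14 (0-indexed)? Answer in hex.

U+8688 → 3-byte form E8 9A 88 at offsets 0–2.
U+1700 → 3-byte form E1 9C 80 at offsets 3–5.
U+06FA → 2-byte form DB BA at offsets 6–7.
U+2188D → 4-byte form F0 A1 A2 8D at offsets 8–11.
U+EE4F → 3-byte form EE B9 8F at offsets 12–14.
Offset 14 falls in char 5's range; it's byte 3 of EE B9 8F = 0x8F.

0x8F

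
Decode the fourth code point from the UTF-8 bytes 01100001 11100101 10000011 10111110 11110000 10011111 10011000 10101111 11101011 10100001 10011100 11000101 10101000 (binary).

Offset 0: leading byte 0x61 = 01100001 → 1-byte char #1 = 61.
Offset 1: leading byte 0xE5 = 11100101 → 3-byte char #2 = E5 83 BE.
Offset 4: leading byte 0xF0 = 11110000 → 4-byte char #3 = F0 9F 98 AF.
Offset 8: leading byte 0xEB = 11101011 → 3-byte char #4 = EB A1 9C.
Leading byte 0xEB = 11101011 matches 1110xxxx → 3-byte sequence.
Byte 1: 0xEB = 11101011, payload 1011 (4 bits).
Byte 2: 0xA1 = 10100001 (10xxxxxx ✓), payload 100001.
Byte 3: 0x9C = 10011100 (10xxxxxx ✓), payload 011100.
Concatenate: 1011100001011100 = 0xB85C (16 bits → U+B85C).

U+B85C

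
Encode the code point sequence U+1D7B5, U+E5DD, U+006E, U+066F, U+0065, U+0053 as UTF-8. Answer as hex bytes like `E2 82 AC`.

U+1D7B5: 4-byte form → F0 9D 9E B5.
U+E5DD: 3-byte form → EE 97 9D.
U+006E: 1-byte form → 6E.
U+066F: 2-byte form → D9 AF.
U+0065: 1-byte form → 65.
U+0053: 1-byte form → 53.
Concatenated (12 bytes): F0 9D 9E B5 EE 97 9D 6E D9 AF 65 53.

F0 9D 9E B5 EE 97 9D 6E D9 AF 65 53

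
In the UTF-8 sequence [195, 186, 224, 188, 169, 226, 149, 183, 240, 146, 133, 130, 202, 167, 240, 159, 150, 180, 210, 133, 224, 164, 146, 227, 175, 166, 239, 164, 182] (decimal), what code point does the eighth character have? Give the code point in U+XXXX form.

Offset 0: leading byte 0xC3 = 11000011 → 2-byte char #1 = C3 BA.
Offset 2: leading byte 0xE0 = 11100000 → 3-byte char #2 = E0 BC A9.
Offset 5: leading byte 0xE2 = 11100010 → 3-byte char #3 = E2 95 B7.
Offset 8: leading byte 0xF0 = 11110000 → 4-byte char #4 = F0 92 85 82.
Offset 12: leading byte 0xCA = 11001010 → 2-byte char #5 = CA A7.
Offset 14: leading byte 0xF0 = 11110000 → 4-byte char #6 = F0 9F 96 B4.
Offset 18: leading byte 0xD2 = 11010010 → 2-byte char #7 = D2 85.
Offset 20: leading byte 0xE0 = 11100000 → 3-byte char #8 = E0 A4 92.
Leading byte 0xE0 = 11100000 matches 1110xxxx → 3-byte sequence.
Byte 1: 0xE0 = 11100000, payload 0000 (4 bits).
Byte 2: 0xA4 = 10100100 (10xxxxxx ✓), payload 100100.
Byte 3: 0x92 = 10010010 (10xxxxxx ✓), payload 010010.
Concatenate: 0000100100010010 = 0x912 (16 bits → U+0912).

U+0912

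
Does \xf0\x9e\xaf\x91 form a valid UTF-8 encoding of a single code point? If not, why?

Leading byte 0xF0 = 11110000 → 4-byte form.
Continuation bytes 0x9E=10011110, 0xAF=10101111, 0x91=10010001 all match 10xxxxxx.
Decoded value 0x1EBD1 is ≥ 0x10000 (shortest form) and not a surrogate.

valid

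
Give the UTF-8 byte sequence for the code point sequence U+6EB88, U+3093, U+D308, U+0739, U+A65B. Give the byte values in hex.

U+6EB88: 4-byte form → F1 AE AE 88.
U+3093: 3-byte form → E3 82 93.
U+D308: 3-byte form → ED 8C 88.
U+0739: 2-byte form → DC B9.
U+A65B: 3-byte form → EA 99 9B.
Concatenated (15 bytes): F1 AE AE 88 E3 82 93 ED 8C 88 DC B9 EA 99 9B.

F1 AE AE 88 E3 82 93 ED 8C 88 DC B9 EA 99 9B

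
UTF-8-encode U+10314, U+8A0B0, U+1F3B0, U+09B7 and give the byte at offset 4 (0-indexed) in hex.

U+10314 → 4-byte form F0 90 8C 94 at offsets 0–3.
U+8A0B0 → 4-byte form F2 8A 82 B0 at offsets 4–7.
Offset 4 falls in char 2's range; it's byte 1 of F2 8A 82 B0 = 0xF2.

0xF2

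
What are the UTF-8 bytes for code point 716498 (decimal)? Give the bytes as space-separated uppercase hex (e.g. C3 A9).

U+AEED2 = 0xAEED2 = 716498 decimal. In range U+10000–U+10FFFF → 4-byte form: 11110xxx 10xxxxxx 10xxxxxx 10xxxxxx.
Binary (21 bits): 010101110111011010010.
Split 3+6+6+6: 010 | 101110 | 111011 | 010010.
Byte 1: 11110010 = 0xF2.
Byte 2: 10101110 = 0xAE.
Byte 3: 10111011 = 0xBB.
Byte 4: 10010010 = 0x92.

F2 AE BB 92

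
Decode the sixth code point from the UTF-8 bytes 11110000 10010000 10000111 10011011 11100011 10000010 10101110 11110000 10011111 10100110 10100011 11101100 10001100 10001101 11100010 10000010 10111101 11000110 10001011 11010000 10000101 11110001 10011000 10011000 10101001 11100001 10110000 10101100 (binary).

U+018B

Offset 0: leading byte 0xF0 = 11110000 → 4-byte char #1 = F0 90 87 9B.
Offset 4: leading byte 0xE3 = 11100011 → 3-byte char #2 = E3 82 AE.
Offset 7: leading byte 0xF0 = 11110000 → 4-byte char #3 = F0 9F A6 A3.
Offset 11: leading byte 0xEC = 11101100 → 3-byte char #4 = EC 8C 8D.
Offset 14: leading byte 0xE2 = 11100010 → 3-byte char #5 = E2 82 BD.
Offset 17: leading byte 0xC6 = 11000110 → 2-byte char #6 = C6 8B.
Leading byte 0xC6 = 11000110 matches 110xxxxx → 2-byte sequence.
Byte 1: 0xC6 = 11000110, payload 00110 (5 bits).
Byte 2: 0x8B = 10001011 (10xxxxxx ✓), payload 001011.
Concatenate: 00110001011 = 0x18B (11 bits → U+018B).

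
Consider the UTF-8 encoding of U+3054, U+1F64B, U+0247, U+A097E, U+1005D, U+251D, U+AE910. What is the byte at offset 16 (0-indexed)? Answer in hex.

U+3054 → 3-byte form E3 81 94 at offsets 0–2.
U+1F64B → 4-byte form F0 9F 99 8B at offsets 3–6.
U+0247 → 2-byte form C9 87 at offsets 7–8.
U+A097E → 4-byte form F2 A0 A5 BE at offsets 9–12.
U+1005D → 4-byte form F0 90 81 9D at offsets 13–16.
Offset 16 falls in char 5's range; it's byte 4 of F0 90 81 9D = 0x9D.

0x9D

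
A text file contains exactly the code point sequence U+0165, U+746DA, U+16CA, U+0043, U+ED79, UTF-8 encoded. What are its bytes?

U+0165: 2-byte form → C5 A5.
U+746DA: 4-byte form → F1 B4 9B 9A.
U+16CA: 3-byte form → E1 9B 8A.
U+0043: 1-byte form → 43.
U+ED79: 3-byte form → EE B5 B9.
Concatenated (13 bytes): C5 A5 F1 B4 9B 9A E1 9B 8A 43 EE B5 B9.

C5 A5 F1 B4 9B 9A E1 9B 8A 43 EE B5 B9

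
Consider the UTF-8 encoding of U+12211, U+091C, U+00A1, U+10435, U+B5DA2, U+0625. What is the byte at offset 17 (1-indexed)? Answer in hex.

1-indexed offset 17 is 0-indexed offset 16.
U+12211 → 4-byte form F0 92 88 91 at offsets 0–3.
U+091C → 3-byte form E0 A4 9C at offsets 4–6.
U+00A1 → 2-byte form C2 A1 at offsets 7–8.
U+10435 → 4-byte form F0 90 90 B5 at offsets 9–12.
U+B5DA2 → 4-byte form F2 B5 B6 A2 at offsets 13–16.
Offset 16 falls in char 5's range; it's byte 4 of F2 B5 B6 A2 = 0xA2.

0xA2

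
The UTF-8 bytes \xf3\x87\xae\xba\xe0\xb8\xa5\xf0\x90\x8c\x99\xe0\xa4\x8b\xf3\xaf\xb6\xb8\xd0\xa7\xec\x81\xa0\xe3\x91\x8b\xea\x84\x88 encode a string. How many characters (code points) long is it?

9

Byte at offset 0: 0xF3 = 11110011 → 4-byte char (#1). Advance 4.
Byte at offset 4: 0xE0 = 11100000 → 3-byte char (#2). Advance 3.
Byte at offset 7: 0xF0 = 11110000 → 4-byte char (#3). Advance 4.
Byte at offset 11: 0xE0 = 11100000 → 3-byte char (#4). Advance 3.
Byte at offset 14: 0xF3 = 11110011 → 4-byte char (#5). Advance 4.
Byte at offset 18: 0xD0 = 11010000 → 2-byte char (#6). Advance 2.
Byte at offset 20: 0xEC = 11101100 → 3-byte char (#7). Advance 3.
Byte at offset 23: 0xE3 = 11100011 → 3-byte char (#8). Advance 3.
Byte at offset 26: 0xEA = 11101010 → 3-byte char (#9). Advance 3.
Reached end at offset 29 after 9 code points.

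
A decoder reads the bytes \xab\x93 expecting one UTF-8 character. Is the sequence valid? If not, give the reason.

Byte 0xAB = 10101011 has the form 10xxxxxx — a continuation byte — but there is no preceding leading byte.

invalid (continuation byte with no leading byte)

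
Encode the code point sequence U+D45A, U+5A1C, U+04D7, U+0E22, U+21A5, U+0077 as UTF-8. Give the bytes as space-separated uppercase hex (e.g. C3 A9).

ED 91 9A E5 A8 9C D3 97 E0 B8 A2 E2 86 A5 77

U+D45A: 3-byte form → ED 91 9A.
U+5A1C: 3-byte form → E5 A8 9C.
U+04D7: 2-byte form → D3 97.
U+0E22: 3-byte form → E0 B8 A2.
U+21A5: 3-byte form → E2 86 A5.
U+0077: 1-byte form → 77.
Concatenated (15 bytes): ED 91 9A E5 A8 9C D3 97 E0 B8 A2 E2 86 A5 77.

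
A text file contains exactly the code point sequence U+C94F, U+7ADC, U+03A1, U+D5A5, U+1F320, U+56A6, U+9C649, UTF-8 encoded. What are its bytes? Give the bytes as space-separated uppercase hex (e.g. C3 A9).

EC A5 8F E7 AB 9C CE A1 ED 96 A5 F0 9F 8C A0 E5 9A A6 F2 9C 99 89

U+C94F: 3-byte form → EC A5 8F.
U+7ADC: 3-byte form → E7 AB 9C.
U+03A1: 2-byte form → CE A1.
U+D5A5: 3-byte form → ED 96 A5.
U+1F320: 4-byte form → F0 9F 8C A0.
U+56A6: 3-byte form → E5 9A A6.
U+9C649: 4-byte form → F2 9C 99 89.
Concatenated (22 bytes): EC A5 8F E7 AB 9C CE A1 ED 96 A5 F0 9F 8C A0 E5 9A A6 F2 9C 99 89.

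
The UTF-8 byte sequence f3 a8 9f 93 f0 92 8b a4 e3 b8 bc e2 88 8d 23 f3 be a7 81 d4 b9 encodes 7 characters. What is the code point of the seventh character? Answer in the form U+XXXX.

U+0539

Offset 0: leading byte 0xF3 = 11110011 → 4-byte char #1 = F3 A8 9F 93.
Offset 4: leading byte 0xF0 = 11110000 → 4-byte char #2 = F0 92 8B A4.
Offset 8: leading byte 0xE3 = 11100011 → 3-byte char #3 = E3 B8 BC.
Offset 11: leading byte 0xE2 = 11100010 → 3-byte char #4 = E2 88 8D.
Offset 14: leading byte 0x23 = 00100011 → 1-byte char #5 = 23.
Offset 15: leading byte 0xF3 = 11110011 → 4-byte char #6 = F3 BE A7 81.
Offset 19: leading byte 0xD4 = 11010100 → 2-byte char #7 = D4 B9.
Leading byte 0xD4 = 11010100 matches 110xxxxx → 2-byte sequence.
Byte 1: 0xD4 = 11010100, payload 10100 (5 bits).
Byte 2: 0xB9 = 10111001 (10xxxxxx ✓), payload 111001.
Concatenate: 10100111001 = 0x539 (11 bits → U+0539).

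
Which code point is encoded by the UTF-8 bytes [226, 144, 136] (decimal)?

U+2408

Leading byte 0xE2 = 11100010 matches 1110xxxx → 3-byte sequence.
Byte 1: 0xE2 = 11100010, payload 0010 (4 bits).
Byte 2: 0x90 = 10010000 (10xxxxxx ✓), payload 010000.
Byte 3: 0x88 = 10001000 (10xxxxxx ✓), payload 001000.
Concatenate: 0010010000001000 = 0x2408 (16 bits → U+2408).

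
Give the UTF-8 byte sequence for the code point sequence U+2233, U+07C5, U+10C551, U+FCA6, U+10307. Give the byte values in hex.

U+2233: 3-byte form → E2 88 B3.
U+07C5: 2-byte form → DF 85.
U+10C551: 4-byte form → F4 8C 95 91.
U+FCA6: 3-byte form → EF B2 A6.
U+10307: 4-byte form → F0 90 8C 87.
Concatenated (16 bytes): E2 88 B3 DF 85 F4 8C 95 91 EF B2 A6 F0 90 8C 87.

E2 88 B3 DF 85 F4 8C 95 91 EF B2 A6 F0 90 8C 87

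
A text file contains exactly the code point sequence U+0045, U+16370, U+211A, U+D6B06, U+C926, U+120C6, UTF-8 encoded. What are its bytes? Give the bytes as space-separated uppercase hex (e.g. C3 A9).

45 F0 96 8D B0 E2 84 9A F3 96 AC 86 EC A4 A6 F0 92 83 86

U+0045: 1-byte form → 45.
U+16370: 4-byte form → F0 96 8D B0.
U+211A: 3-byte form → E2 84 9A.
U+D6B06: 4-byte form → F3 96 AC 86.
U+C926: 3-byte form → EC A4 A6.
U+120C6: 4-byte form → F0 92 83 86.
Concatenated (19 bytes): 45 F0 96 8D B0 E2 84 9A F3 96 AC 86 EC A4 A6 F0 92 83 86.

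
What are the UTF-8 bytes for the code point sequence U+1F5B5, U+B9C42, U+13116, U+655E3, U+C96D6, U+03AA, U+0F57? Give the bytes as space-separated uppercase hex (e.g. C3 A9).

U+1F5B5: 4-byte form → F0 9F 96 B5.
U+B9C42: 4-byte form → F2 B9 B1 82.
U+13116: 4-byte form → F0 93 84 96.
U+655E3: 4-byte form → F1 A5 97 A3.
U+C96D6: 4-byte form → F3 89 9B 96.
U+03AA: 2-byte form → CE AA.
U+0F57: 3-byte form → E0 BD 97.
Concatenated (25 bytes): F0 9F 96 B5 F2 B9 B1 82 F0 93 84 96 F1 A5 97 A3 F3 89 9B 96 CE AA E0 BD 97.

F0 9F 96 B5 F2 B9 B1 82 F0 93 84 96 F1 A5 97 A3 F3 89 9B 96 CE AA E0 BD 97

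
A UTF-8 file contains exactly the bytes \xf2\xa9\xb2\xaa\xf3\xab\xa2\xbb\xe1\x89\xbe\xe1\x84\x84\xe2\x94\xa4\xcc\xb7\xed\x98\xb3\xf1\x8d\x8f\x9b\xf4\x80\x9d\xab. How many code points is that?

Byte at offset 0: 0xF2 = 11110010 → 4-byte char (#1). Advance 4.
Byte at offset 4: 0xF3 = 11110011 → 4-byte char (#2). Advance 4.
Byte at offset 8: 0xE1 = 11100001 → 3-byte char (#3). Advance 3.
Byte at offset 11: 0xE1 = 11100001 → 3-byte char (#4). Advance 3.
Byte at offset 14: 0xE2 = 11100010 → 3-byte char (#5). Advance 3.
Byte at offset 17: 0xCC = 11001100 → 2-byte char (#6). Advance 2.
Byte at offset 19: 0xED = 11101101 → 3-byte char (#7). Advance 3.
Byte at offset 22: 0xF1 = 11110001 → 4-byte char (#8). Advance 4.
Byte at offset 26: 0xF4 = 11110100 → 4-byte char (#9). Advance 4.
Reached end at offset 30 after 9 code points.

9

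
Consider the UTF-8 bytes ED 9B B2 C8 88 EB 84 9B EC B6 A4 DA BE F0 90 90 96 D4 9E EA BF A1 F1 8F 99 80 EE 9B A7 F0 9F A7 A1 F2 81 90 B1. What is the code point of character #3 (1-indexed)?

U+B11B

Offset 0: leading byte 0xED = 11101101 → 3-byte char #1 = ED 9B B2.
Offset 3: leading byte 0xC8 = 11001000 → 2-byte char #2 = C8 88.
Offset 5: leading byte 0xEB = 11101011 → 3-byte char #3 = EB 84 9B.
Leading byte 0xEB = 11101011 matches 1110xxxx → 3-byte sequence.
Byte 1: 0xEB = 11101011, payload 1011 (4 bits).
Byte 2: 0x84 = 10000100 (10xxxxxx ✓), payload 000100.
Byte 3: 0x9B = 10011011 (10xxxxxx ✓), payload 011011.
Concatenate: 1011000100011011 = 0xB11B (16 bits → U+B11B).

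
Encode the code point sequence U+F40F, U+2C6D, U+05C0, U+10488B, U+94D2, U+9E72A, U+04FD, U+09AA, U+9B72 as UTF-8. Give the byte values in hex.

U+F40F: 3-byte form → EF 90 8F.
U+2C6D: 3-byte form → E2 B1 AD.
U+05C0: 2-byte form → D7 80.
U+10488B: 4-byte form → F4 84 A2 8B.
U+94D2: 3-byte form → E9 93 92.
U+9E72A: 4-byte form → F2 9E 9C AA.
U+04FD: 2-byte form → D3 BD.
U+09AA: 3-byte form → E0 A6 AA.
U+9B72: 3-byte form → E9 AD B2.
Concatenated (27 bytes): EF 90 8F E2 B1 AD D7 80 F4 84 A2 8B E9 93 92 F2 9E 9C AA D3 BD E0 A6 AA E9 AD B2.

EF 90 8F E2 B1 AD D7 80 F4 84 A2 8B E9 93 92 F2 9E 9C AA D3 BD E0 A6 AA E9 AD B2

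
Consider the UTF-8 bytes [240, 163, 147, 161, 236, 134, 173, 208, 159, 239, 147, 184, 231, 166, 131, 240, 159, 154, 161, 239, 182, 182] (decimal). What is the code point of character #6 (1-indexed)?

U+1F6A1

Offset 0: leading byte 0xF0 = 11110000 → 4-byte char #1 = F0 A3 93 A1.
Offset 4: leading byte 0xEC = 11101100 → 3-byte char #2 = EC 86 AD.
Offset 7: leading byte 0xD0 = 11010000 → 2-byte char #3 = D0 9F.
Offset 9: leading byte 0xEF = 11101111 → 3-byte char #4 = EF 93 B8.
Offset 12: leading byte 0xE7 = 11100111 → 3-byte char #5 = E7 A6 83.
Offset 15: leading byte 0xF0 = 11110000 → 4-byte char #6 = F0 9F 9A A1.
Leading byte 0xF0 = 11110000 matches 11110xxx → 4-byte sequence.
Byte 1: 0xF0 = 11110000, payload 000 (3 bits).
Byte 2: 0x9F = 10011111 (10xxxxxx ✓), payload 011111.
Byte 3: 0x9A = 10011010 (10xxxxxx ✓), payload 011010.
Byte 4: 0xA1 = 10100001 (10xxxxxx ✓), payload 100001.
Concatenate: 000011111011010100001 = 0x1F6A1 (21 bits → U+1F6A1).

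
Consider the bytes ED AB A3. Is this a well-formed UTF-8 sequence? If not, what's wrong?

invalid (encodes a surrogate (U+D800–U+DFFF))

Structurally a 3-byte sequence; payload = 0xDAE3.
But 0xDAE3 is in U+D800–U+DFFF, the surrogate range. Surrogates are not Unicode scalar values and are forbidden in UTF-8.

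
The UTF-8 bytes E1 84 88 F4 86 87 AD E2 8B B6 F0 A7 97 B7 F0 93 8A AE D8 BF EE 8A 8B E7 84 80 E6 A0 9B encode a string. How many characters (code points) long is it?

9

Byte at offset 0: 0xE1 = 11100001 → 3-byte char (#1). Advance 3.
Byte at offset 3: 0xF4 = 11110100 → 4-byte char (#2). Advance 4.
Byte at offset 7: 0xE2 = 11100010 → 3-byte char (#3). Advance 3.
Byte at offset 10: 0xF0 = 11110000 → 4-byte char (#4). Advance 4.
Byte at offset 14: 0xF0 = 11110000 → 4-byte char (#5). Advance 4.
Byte at offset 18: 0xD8 = 11011000 → 2-byte char (#6). Advance 2.
Byte at offset 20: 0xEE = 11101110 → 3-byte char (#7). Advance 3.
Byte at offset 23: 0xE7 = 11100111 → 3-byte char (#8). Advance 3.
Byte at offset 26: 0xE6 = 11100110 → 3-byte char (#9). Advance 3.
Reached end at offset 29 after 9 code points.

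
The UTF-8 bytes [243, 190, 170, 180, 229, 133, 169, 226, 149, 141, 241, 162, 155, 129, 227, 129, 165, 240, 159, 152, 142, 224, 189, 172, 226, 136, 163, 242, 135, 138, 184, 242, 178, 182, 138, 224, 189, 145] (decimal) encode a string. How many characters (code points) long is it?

11

Byte at offset 0: 0xF3 = 11110011 → 4-byte char (#1). Advance 4.
Byte at offset 4: 0xE5 = 11100101 → 3-byte char (#2). Advance 3.
Byte at offset 7: 0xE2 = 11100010 → 3-byte char (#3). Advance 3.
Byte at offset 10: 0xF1 = 11110001 → 4-byte char (#4). Advance 4.
Byte at offset 14: 0xE3 = 11100011 → 3-byte char (#5). Advance 3.
Byte at offset 17: 0xF0 = 11110000 → 4-byte char (#6). Advance 4.
Byte at offset 21: 0xE0 = 11100000 → 3-byte char (#7). Advance 3.
Byte at offset 24: 0xE2 = 11100010 → 3-byte char (#8). Advance 3.
Byte at offset 27: 0xF2 = 11110010 → 4-byte char (#9). Advance 4.
Byte at offset 31: 0xF2 = 11110010 → 4-byte char (#10). Advance 4.
Byte at offset 35: 0xE0 = 11100000 → 3-byte char (#11). Advance 3.
Reached end at offset 38 after 11 code points.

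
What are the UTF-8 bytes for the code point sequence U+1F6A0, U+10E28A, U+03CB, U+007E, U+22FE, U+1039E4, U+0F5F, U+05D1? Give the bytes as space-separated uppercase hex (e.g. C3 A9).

U+1F6A0: 4-byte form → F0 9F 9A A0.
U+10E28A: 4-byte form → F4 8E 8A 8A.
U+03CB: 2-byte form → CF 8B.
U+007E: 1-byte form → 7E.
U+22FE: 3-byte form → E2 8B BE.
U+1039E4: 4-byte form → F4 83 A7 A4.
U+0F5F: 3-byte form → E0 BD 9F.
U+05D1: 2-byte form → D7 91.
Concatenated (23 bytes): F0 9F 9A A0 F4 8E 8A 8A CF 8B 7E E2 8B BE F4 83 A7 A4 E0 BD 9F D7 91.

F0 9F 9A A0 F4 8E 8A 8A CF 8B 7E E2 8B BE F4 83 A7 A4 E0 BD 9F D7 91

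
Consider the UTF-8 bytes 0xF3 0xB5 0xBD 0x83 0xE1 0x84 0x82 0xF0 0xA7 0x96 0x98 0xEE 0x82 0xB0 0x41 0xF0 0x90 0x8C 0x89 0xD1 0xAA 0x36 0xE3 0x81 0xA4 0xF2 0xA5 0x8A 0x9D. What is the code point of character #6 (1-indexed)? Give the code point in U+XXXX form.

U+10309

Offset 0: leading byte 0xF3 = 11110011 → 4-byte char #1 = F3 B5 BD 83.
Offset 4: leading byte 0xE1 = 11100001 → 3-byte char #2 = E1 84 82.
Offset 7: leading byte 0xF0 = 11110000 → 4-byte char #3 = F0 A7 96 98.
Offset 11: leading byte 0xEE = 11101110 → 3-byte char #4 = EE 82 B0.
Offset 14: leading byte 0x41 = 01000001 → 1-byte char #5 = 41.
Offset 15: leading byte 0xF0 = 11110000 → 4-byte char #6 = F0 90 8C 89.
Leading byte 0xF0 = 11110000 matches 11110xxx → 4-byte sequence.
Byte 1: 0xF0 = 11110000, payload 000 (3 bits).
Byte 2: 0x90 = 10010000 (10xxxxxx ✓), payload 010000.
Byte 3: 0x8C = 10001100 (10xxxxxx ✓), payload 001100.
Byte 4: 0x89 = 10001001 (10xxxxxx ✓), payload 001001.
Concatenate: 000010000001100001001 = 0x10309 (21 bits → U+10309).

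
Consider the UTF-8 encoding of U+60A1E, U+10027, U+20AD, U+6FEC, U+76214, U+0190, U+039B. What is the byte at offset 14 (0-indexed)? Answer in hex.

U+60A1E → 4-byte form F1 A0 A8 9E at offsets 0–3.
U+10027 → 4-byte form F0 90 80 A7 at offsets 4–7.
U+20AD → 3-byte form E2 82 AD at offsets 8–10.
U+6FEC → 3-byte form E6 BF AC at offsets 11–13.
U+76214 → 4-byte form F1 B6 88 94 at offsets 14–17.
Offset 14 falls in char 5's range; it's byte 1 of F1 B6 88 94 = 0xF1.

0xF1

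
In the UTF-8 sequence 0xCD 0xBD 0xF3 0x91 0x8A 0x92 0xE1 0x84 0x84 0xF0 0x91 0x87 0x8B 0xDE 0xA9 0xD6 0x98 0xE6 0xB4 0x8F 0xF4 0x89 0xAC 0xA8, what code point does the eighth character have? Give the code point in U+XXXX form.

Offset 0: leading byte 0xCD = 11001101 → 2-byte char #1 = CD BD.
Offset 2: leading byte 0xF3 = 11110011 → 4-byte char #2 = F3 91 8A 92.
Offset 6: leading byte 0xE1 = 11100001 → 3-byte char #3 = E1 84 84.
Offset 9: leading byte 0xF0 = 11110000 → 4-byte char #4 = F0 91 87 8B.
Offset 13: leading byte 0xDE = 11011110 → 2-byte char #5 = DE A9.
Offset 15: leading byte 0xD6 = 11010110 → 2-byte char #6 = D6 98.
Offset 17: leading byte 0xE6 = 11100110 → 3-byte char #7 = E6 B4 8F.
Offset 20: leading byte 0xF4 = 11110100 → 4-byte char #8 = F4 89 AC A8.
Leading byte 0xF4 = 11110100 matches 11110xxx → 4-byte sequence.
Byte 1: 0xF4 = 11110100, payload 100 (3 bits).
Byte 2: 0x89 = 10001001 (10xxxxxx ✓), payload 001001.
Byte 3: 0xAC = 10101100 (10xxxxxx ✓), payload 101100.
Byte 4: 0xA8 = 10101000 (10xxxxxx ✓), payload 101000.
Concatenate: 100001001101100101000 = 0x109B28 (21 bits → U+109B28).

U+109B28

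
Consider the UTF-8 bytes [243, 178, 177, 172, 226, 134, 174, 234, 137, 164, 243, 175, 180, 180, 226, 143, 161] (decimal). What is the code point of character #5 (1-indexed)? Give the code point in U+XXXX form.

Offset 0: leading byte 0xF3 = 11110011 → 4-byte char #1 = F3 B2 B1 AC.
Offset 4: leading byte 0xE2 = 11100010 → 3-byte char #2 = E2 86 AE.
Offset 7: leading byte 0xEA = 11101010 → 3-byte char #3 = EA 89 A4.
Offset 10: leading byte 0xF3 = 11110011 → 4-byte char #4 = F3 AF B4 B4.
Offset 14: leading byte 0xE2 = 11100010 → 3-byte char #5 = E2 8F A1.
Leading byte 0xE2 = 11100010 matches 1110xxxx → 3-byte sequence.
Byte 1: 0xE2 = 11100010, payload 0010 (4 bits).
Byte 2: 0x8F = 10001111 (10xxxxxx ✓), payload 001111.
Byte 3: 0xA1 = 10100001 (10xxxxxx ✓), payload 100001.
Concatenate: 0010001111100001 = 0x23E1 (16 bits → U+23E1).

U+23E1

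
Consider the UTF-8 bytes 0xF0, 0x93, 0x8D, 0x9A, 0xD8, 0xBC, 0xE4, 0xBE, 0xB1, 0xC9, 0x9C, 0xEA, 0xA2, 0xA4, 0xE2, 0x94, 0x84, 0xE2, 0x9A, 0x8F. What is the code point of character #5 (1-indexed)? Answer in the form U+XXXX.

Offset 0: leading byte 0xF0 = 11110000 → 4-byte char #1 = F0 93 8D 9A.
Offset 4: leading byte 0xD8 = 11011000 → 2-byte char #2 = D8 BC.
Offset 6: leading byte 0xE4 = 11100100 → 3-byte char #3 = E4 BE B1.
Offset 9: leading byte 0xC9 = 11001001 → 2-byte char #4 = C9 9C.
Offset 11: leading byte 0xEA = 11101010 → 3-byte char #5 = EA A2 A4.
Leading byte 0xEA = 11101010 matches 1110xxxx → 3-byte sequence.
Byte 1: 0xEA = 11101010, payload 1010 (4 bits).
Byte 2: 0xA2 = 10100010 (10xxxxxx ✓), payload 100010.
Byte 3: 0xA4 = 10100100 (10xxxxxx ✓), payload 100100.
Concatenate: 1010100010100100 = 0xA8A4 (16 bits → U+A8A4).

U+A8A4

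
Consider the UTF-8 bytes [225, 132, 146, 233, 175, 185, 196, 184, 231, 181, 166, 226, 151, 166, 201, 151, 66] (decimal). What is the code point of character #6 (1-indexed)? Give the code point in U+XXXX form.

Offset 0: leading byte 0xE1 = 11100001 → 3-byte char #1 = E1 84 92.
Offset 3: leading byte 0xE9 = 11101001 → 3-byte char #2 = E9 AF B9.
Offset 6: leading byte 0xC4 = 11000100 → 2-byte char #3 = C4 B8.
Offset 8: leading byte 0xE7 = 11100111 → 3-byte char #4 = E7 B5 A6.
Offset 11: leading byte 0xE2 = 11100010 → 3-byte char #5 = E2 97 A6.
Offset 14: leading byte 0xC9 = 11001001 → 2-byte char #6 = C9 97.
Leading byte 0xC9 = 11001001 matches 110xxxxx → 2-byte sequence.
Byte 1: 0xC9 = 11001001, payload 01001 (5 bits).
Byte 2: 0x97 = 10010111 (10xxxxxx ✓), payload 010111.
Concatenate: 01001010111 = 0x257 (11 bits → U+0257).

U+0257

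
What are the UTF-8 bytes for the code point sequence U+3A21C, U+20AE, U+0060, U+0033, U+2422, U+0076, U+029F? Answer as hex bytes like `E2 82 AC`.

F0 BA 88 9C E2 82 AE 60 33 E2 90 A2 76 CA 9F

U+3A21C: 4-byte form → F0 BA 88 9C.
U+20AE: 3-byte form → E2 82 AE.
U+0060: 1-byte form → 60.
U+0033: 1-byte form → 33.
U+2422: 3-byte form → E2 90 A2.
U+0076: 1-byte form → 76.
U+029F: 2-byte form → CA 9F.
Concatenated (15 bytes): F0 BA 88 9C E2 82 AE 60 33 E2 90 A2 76 CA 9F.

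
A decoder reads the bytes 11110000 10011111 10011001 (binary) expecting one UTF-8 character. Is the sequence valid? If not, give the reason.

Leading byte 0xF0 = 11110000 → 4-byte form, but only 3 bytes are present.

invalid (sequence truncated)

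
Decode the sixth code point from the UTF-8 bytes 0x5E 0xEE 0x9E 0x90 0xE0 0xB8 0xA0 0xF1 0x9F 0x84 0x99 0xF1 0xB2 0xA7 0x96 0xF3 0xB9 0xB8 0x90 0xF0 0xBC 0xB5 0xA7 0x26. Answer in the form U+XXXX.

Offset 0: leading byte 0x5E = 01011110 → 1-byte char #1 = 5E.
Offset 1: leading byte 0xEE = 11101110 → 3-byte char #2 = EE 9E 90.
Offset 4: leading byte 0xE0 = 11100000 → 3-byte char #3 = E0 B8 A0.
Offset 7: leading byte 0xF1 = 11110001 → 4-byte char #4 = F1 9F 84 99.
Offset 11: leading byte 0xF1 = 11110001 → 4-byte char #5 = F1 B2 A7 96.
Offset 15: leading byte 0xF3 = 11110011 → 4-byte char #6 = F3 B9 B8 90.
Leading byte 0xF3 = 11110011 matches 11110xxx → 4-byte sequence.
Byte 1: 0xF3 = 11110011, payload 011 (3 bits).
Byte 2: 0xB9 = 10111001 (10xxxxxx ✓), payload 111001.
Byte 3: 0xB8 = 10111000 (10xxxxxx ✓), payload 111000.
Byte 4: 0x90 = 10010000 (10xxxxxx ✓), payload 010000.
Concatenate: 011111001111000010000 = 0xF9E10 (21 bits → U+F9E10).

U+F9E10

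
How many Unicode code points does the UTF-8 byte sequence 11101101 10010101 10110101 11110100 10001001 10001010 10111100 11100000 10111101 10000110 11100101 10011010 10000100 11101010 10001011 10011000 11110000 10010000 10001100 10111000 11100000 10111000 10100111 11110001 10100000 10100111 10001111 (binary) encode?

8

Byte at offset 0: 0xED = 11101101 → 3-byte char (#1). Advance 3.
Byte at offset 3: 0xF4 = 11110100 → 4-byte char (#2). Advance 4.
Byte at offset 7: 0xE0 = 11100000 → 3-byte char (#3). Advance 3.
Byte at offset 10: 0xE5 = 11100101 → 3-byte char (#4). Advance 3.
Byte at offset 13: 0xEA = 11101010 → 3-byte char (#5). Advance 3.
Byte at offset 16: 0xF0 = 11110000 → 4-byte char (#6). Advance 4.
Byte at offset 20: 0xE0 = 11100000 → 3-byte char (#7). Advance 3.
Byte at offset 23: 0xF1 = 11110001 → 4-byte char (#8). Advance 4.
Reached end at offset 27 after 8 code points.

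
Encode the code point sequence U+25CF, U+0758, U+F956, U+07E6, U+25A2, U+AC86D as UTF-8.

E2 97 8F DD 98 EF A5 96 DF A6 E2 96 A2 F2 AC A1 AD

U+25CF: 3-byte form → E2 97 8F.
U+0758: 2-byte form → DD 98.
U+F956: 3-byte form → EF A5 96.
U+07E6: 2-byte form → DF A6.
U+25A2: 3-byte form → E2 96 A2.
U+AC86D: 4-byte form → F2 AC A1 AD.
Concatenated (17 bytes): E2 97 8F DD 98 EF A5 96 DF A6 E2 96 A2 F2 AC A1 AD.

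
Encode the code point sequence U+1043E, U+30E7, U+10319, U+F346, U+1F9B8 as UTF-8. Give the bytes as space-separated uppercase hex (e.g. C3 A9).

F0 90 90 BE E3 83 A7 F0 90 8C 99 EF 8D 86 F0 9F A6 B8

U+1043E: 4-byte form → F0 90 90 BE.
U+30E7: 3-byte form → E3 83 A7.
U+10319: 4-byte form → F0 90 8C 99.
U+F346: 3-byte form → EF 8D 86.
U+1F9B8: 4-byte form → F0 9F A6 B8.
Concatenated (18 bytes): F0 90 90 BE E3 83 A7 F0 90 8C 99 EF 8D 86 F0 9F A6 B8.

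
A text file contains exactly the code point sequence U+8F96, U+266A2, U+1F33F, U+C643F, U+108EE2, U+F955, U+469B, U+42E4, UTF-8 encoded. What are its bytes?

U+8F96: 3-byte form → E8 BE 96.
U+266A2: 4-byte form → F0 A6 9A A2.
U+1F33F: 4-byte form → F0 9F 8C BF.
U+C643F: 4-byte form → F3 86 90 BF.
U+108EE2: 4-byte form → F4 88 BB A2.
U+F955: 3-byte form → EF A5 95.
U+469B: 3-byte form → E4 9A 9B.
U+42E4: 3-byte form → E4 8B A4.
Concatenated (28 bytes): E8 BE 96 F0 A6 9A A2 F0 9F 8C BF F3 86 90 BF F4 88 BB A2 EF A5 95 E4 9A 9B E4 8B A4.

E8 BE 96 F0 A6 9A A2 F0 9F 8C BF F3 86 90 BF F4 88 BB A2 EF A5 95 E4 9A 9B E4 8B A4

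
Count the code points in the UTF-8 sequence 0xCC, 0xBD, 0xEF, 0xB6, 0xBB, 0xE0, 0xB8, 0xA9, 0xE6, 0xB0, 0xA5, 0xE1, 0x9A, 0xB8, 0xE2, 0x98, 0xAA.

6

Byte at offset 0: 0xCC = 11001100 → 2-byte char (#1). Advance 2.
Byte at offset 2: 0xEF = 11101111 → 3-byte char (#2). Advance 3.
Byte at offset 5: 0xE0 = 11100000 → 3-byte char (#3). Advance 3.
Byte at offset 8: 0xE6 = 11100110 → 3-byte char (#4). Advance 3.
Byte at offset 11: 0xE1 = 11100001 → 3-byte char (#5). Advance 3.
Byte at offset 14: 0xE2 = 11100010 → 3-byte char (#6). Advance 3.
Reached end at offset 17 after 6 code points.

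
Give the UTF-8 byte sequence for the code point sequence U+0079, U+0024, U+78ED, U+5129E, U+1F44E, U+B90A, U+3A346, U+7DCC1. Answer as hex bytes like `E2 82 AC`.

79 24 E7 A3 AD F1 91 8A 9E F0 9F 91 8E EB A4 8A F0 BA 8D 86 F1 BD B3 81

U+0079: 1-byte form → 79.
U+0024: 1-byte form → 24.
U+78ED: 3-byte form → E7 A3 AD.
U+5129E: 4-byte form → F1 91 8A 9E.
U+1F44E: 4-byte form → F0 9F 91 8E.
U+B90A: 3-byte form → EB A4 8A.
U+3A346: 4-byte form → F0 BA 8D 86.
U+7DCC1: 4-byte form → F1 BD B3 81.
Concatenated (24 bytes): 79 24 E7 A3 AD F1 91 8A 9E F0 9F 91 8E EB A4 8A F0 BA 8D 86 F1 BD B3 81.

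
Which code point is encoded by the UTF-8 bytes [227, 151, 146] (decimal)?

U+35D2

Leading byte 0xE3 = 11100011 matches 1110xxxx → 3-byte sequence.
Byte 1: 0xE3 = 11100011, payload 0011 (4 bits).
Byte 2: 0x97 = 10010111 (10xxxxxx ✓), payload 010111.
Byte 3: 0x92 = 10010010 (10xxxxxx ✓), payload 010010.
Concatenate: 0011010111010010 = 0x35D2 (16 bits → U+35D2).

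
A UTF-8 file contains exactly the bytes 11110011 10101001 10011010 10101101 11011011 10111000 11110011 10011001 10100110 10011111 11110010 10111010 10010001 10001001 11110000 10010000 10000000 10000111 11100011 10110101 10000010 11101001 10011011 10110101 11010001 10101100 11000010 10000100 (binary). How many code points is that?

Byte at offset 0: 0xF3 = 11110011 → 4-byte char (#1). Advance 4.
Byte at offset 4: 0xDB = 11011011 → 2-byte char (#2). Advance 2.
Byte at offset 6: 0xF3 = 11110011 → 4-byte char (#3). Advance 4.
Byte at offset 10: 0xF2 = 11110010 → 4-byte char (#4). Advance 4.
Byte at offset 14: 0xF0 = 11110000 → 4-byte char (#5). Advance 4.
Byte at offset 18: 0xE3 = 11100011 → 3-byte char (#6). Advance 3.
Byte at offset 21: 0xE9 = 11101001 → 3-byte char (#7). Advance 3.
Byte at offset 24: 0xD1 = 11010001 → 2-byte char (#8). Advance 2.
Byte at offset 26: 0xC2 = 11000010 → 2-byte char (#9). Advance 2.
Reached end at offset 28 after 9 code points.

9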